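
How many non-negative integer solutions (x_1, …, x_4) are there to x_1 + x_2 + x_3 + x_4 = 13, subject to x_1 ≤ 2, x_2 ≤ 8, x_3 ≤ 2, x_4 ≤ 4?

By stars and bars, unrestricted non-negative solutions to x_1+…+x_4 = 13 number C(13+3,3) = 560.
Subtract solutions that violate a single cap (substitute x_i' = x_i − (cap_i+1)): x_1 ≥ 3 gives C(13,3) = 286; x_2 ≥ 9 gives C(7,3) = 35; x_3 ≥ 3 gives C(13,3) = 286; x_4 ≥ 5 gives C(11,3) = 165. Together 772.
Add back pairs where two caps are both exceeded: 4 + 120 + 56 + 4 + 0 + 56 = 240.
Subtract triples: 0 + 0 + 10 + 0 = 10.
By inclusion–exclusion the count is 560 − 772 + 240 − 10 = 18.

18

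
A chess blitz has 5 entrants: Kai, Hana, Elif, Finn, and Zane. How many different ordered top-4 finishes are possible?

120

This is an ordered selection of 4 from 5: P(5,4).
That gives 5 × 4 × 3 × 2 = 120.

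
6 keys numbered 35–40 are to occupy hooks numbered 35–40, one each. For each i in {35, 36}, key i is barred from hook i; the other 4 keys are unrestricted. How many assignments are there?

504

Let Aᵢ (for i ∈ {35, 36}) be the placements that put key i in its forbidden hook. Any j of these fix j positions, leaving (6−j)! ways to fill the rest, and there are C(2,j) ways to pick which j.
By inclusion–exclusion, the number of valid placements is Σ_{j=0}^{2} (−1)^j C(2,j)·(6−j)!.
Computing: 720 − 240 + 24 = 504.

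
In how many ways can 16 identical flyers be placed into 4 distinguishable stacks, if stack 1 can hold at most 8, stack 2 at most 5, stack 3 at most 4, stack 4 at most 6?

By stars and bars, unrestricted non-negative solutions to x_1+…+x_4 = 16 number C(16+3,3) = 969.
Subtract solutions that violate a single cap (substitute x_i' = x_i − (cap_i+1)): x_1 ≥ 9 gives C(10,3) = 120; x_2 ≥ 6 gives C(13,3) = 286; x_3 ≥ 5 gives C(14,3) = 364; x_4 ≥ 7 gives C(12,3) = 220. Together 990.
Add back pairs where two caps are both exceeded: 4 + 10 + 1 + 56 + 20 + 35 = 126.
By inclusion–exclusion the count is 969 − 990 + 126 = 105.

105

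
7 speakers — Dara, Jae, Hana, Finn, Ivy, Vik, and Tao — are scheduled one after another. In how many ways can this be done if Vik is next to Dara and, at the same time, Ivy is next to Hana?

Treat {Vik,Dara} as one block (2 orders) and {Ivy,Hana} as another (2 orders).
That leaves 5 units to arrange: 2 × 2 × 5! = 4 × 120 = 480.

480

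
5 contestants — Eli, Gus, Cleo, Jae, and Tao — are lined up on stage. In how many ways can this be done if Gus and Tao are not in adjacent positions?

Of the 5! = 120 arrangements, those with Gus and Tao adjacent number 2 × 4! = 48 (treat the pair as a block with 2 internal orders).
So 120 − 48 = 72 arrangements keep them apart.

72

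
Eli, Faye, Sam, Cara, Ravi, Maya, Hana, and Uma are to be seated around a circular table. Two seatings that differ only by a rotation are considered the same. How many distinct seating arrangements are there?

5040

Fix one person's seat to break rotational symmetry; the remaining 7 people can be arranged in (7)! = 5040 ways.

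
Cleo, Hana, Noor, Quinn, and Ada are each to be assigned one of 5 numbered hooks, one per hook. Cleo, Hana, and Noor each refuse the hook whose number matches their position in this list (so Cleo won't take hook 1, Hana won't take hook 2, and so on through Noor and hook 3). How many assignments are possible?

64

Let Aᵢ (for i ∈ {1, 2, 3}) be the placements that put person i in their forbidden hook. Any j of these fix j positions, leaving (5−j)! ways to fill the rest, and there are C(3,j) ways to pick which j.
By inclusion–exclusion, the number of valid placements is Σ_{j=0}^{3} (−1)^j C(3,j)·(5−j)!.
Computing: 120 − 72 + 18 − 2 = 64.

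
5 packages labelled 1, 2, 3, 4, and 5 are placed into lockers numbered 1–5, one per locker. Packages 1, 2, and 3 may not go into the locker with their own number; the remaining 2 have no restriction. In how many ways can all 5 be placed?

Let Aᵢ (for i ∈ {1, 2, 3}) be the placements that put package i in its forbidden locker. Any j of these fix j positions, leaving (5−j)! ways to fill the rest, and there are C(3,j) ways to pick which j.
By inclusion–exclusion, the number of valid placements is Σ_{j=0}^{3} (−1)^j C(3,j)·(5−j)!.
Computing: 120 − 72 + 18 − 2 = 64.

64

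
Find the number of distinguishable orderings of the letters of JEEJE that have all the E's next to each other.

3

Treat the 3 copies of E as a single block. The multiset to arrange is then {EEE, J, J}, 3 items in all.
That gives (3)!/(2!) = 3 arrangements.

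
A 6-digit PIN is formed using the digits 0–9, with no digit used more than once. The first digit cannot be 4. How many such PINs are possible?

The first digit has 10−1 = 9 choices (anything except 4).
The remaining 5 digits are filled from the other 9 symbols without repetition: 9 × 8 × 7 × 6 × 5 = 15120.
Total: 9 × 15120 = 136080.

136080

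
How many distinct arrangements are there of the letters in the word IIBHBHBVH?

5040

Letter multiplicities in IIBHBHBVH: B×3, H×3, I×2, V×1.
The number of distinct arrangements is 9!/(3!·3!·2!) = 362880/72 = 5040.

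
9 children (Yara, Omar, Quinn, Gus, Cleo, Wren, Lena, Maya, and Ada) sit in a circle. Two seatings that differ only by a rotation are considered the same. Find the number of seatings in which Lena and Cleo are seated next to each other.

Glue Lena and Cleo into a block (2 internal orders). Seating 8 units around a circle gives (7)! arrangements.
So 2 × (7)! = 2 × 5040 = 10080.

10080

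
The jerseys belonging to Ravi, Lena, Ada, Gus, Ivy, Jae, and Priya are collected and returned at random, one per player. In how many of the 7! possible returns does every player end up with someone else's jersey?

Let Aᵢ be the assignments in which player i gets their old jersey. We want the size of the complement of A₁∪…∪A_7.
By inclusion–exclusion this is Σ_{j=0}^{7} (−1)^j C(7,j)·(7−j)!.
Computing: 5040 − 5040 + 2520 − 840 + 210 − 42 + 7 − 1 = 1854.

1854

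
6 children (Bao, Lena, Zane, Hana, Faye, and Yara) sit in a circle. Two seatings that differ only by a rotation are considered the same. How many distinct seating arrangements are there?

Fix one person's seat to break rotational symmetry; the remaining 5 people can be arranged in (5)! = 120 ways.

120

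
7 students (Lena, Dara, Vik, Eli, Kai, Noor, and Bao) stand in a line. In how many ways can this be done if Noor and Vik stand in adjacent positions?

Glue Noor and Vik into one block (2 internal orders), leaving 6 units to arrange in a row.
That gives 2 × 6! = 2 × 720 = 1440.

1440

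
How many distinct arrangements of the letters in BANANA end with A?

With the last slot taken by A, it remains to arrange the other 5 letters (BNANA).
Those 5 letters have A appearing twice and N appearing twice, giving (5)!/(2!·2!) = 30.

30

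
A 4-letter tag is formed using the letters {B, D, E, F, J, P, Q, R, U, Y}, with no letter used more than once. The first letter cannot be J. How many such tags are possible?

The first letter has 10−1 = 9 choices (anything except J).
The remaining 3 letters are filled from the other 9 symbols without repetition: 9 × 8 × 7 = 504.
Total: 9 × 504 = 4536.

4536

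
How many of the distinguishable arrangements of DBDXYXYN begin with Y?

With the first slot taken by Y, it remains to arrange the other 7 letters (DBDXXYN).
Those 7 letters have D appearing twice and X appearing twice, giving (7)!/(2!·2!) = 1260.

1260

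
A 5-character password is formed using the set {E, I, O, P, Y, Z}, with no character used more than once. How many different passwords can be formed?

720

Choose and order 5 of the 6 symbols: the first character has 6 options, the next 5, and so on down to 2.
6 × 5 × 4 × 3 × 2 = 720.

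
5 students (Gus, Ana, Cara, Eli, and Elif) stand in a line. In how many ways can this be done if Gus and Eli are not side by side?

72

There are 5! = 120 arrangements in all. If Gus and Eli are adjacent, merging them into one block gives 2·(4)! = 48 arrangements.
Complementary counting: 120 − 48 = 72.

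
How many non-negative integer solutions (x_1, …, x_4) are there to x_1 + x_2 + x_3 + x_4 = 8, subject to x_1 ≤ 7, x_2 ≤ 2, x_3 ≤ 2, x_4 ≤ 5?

52

Without the upper bounds there are C(11,3) = 165 ways to split 8 among 4 variables.
Subtract solutions that violate a single cap (substitute x_i' = x_i − (cap_i+1)): x_1 ≥ 8 gives C(3,3) = 1; x_2 ≥ 3 gives C(8,3) = 56; x_3 ≥ 3 gives C(8,3) = 56; x_4 ≥ 6 gives C(5,3) = 10. Together 123.
Add back pairs where two caps are both exceeded: 0 + 0 + 0 + 10 + 0 + 0 = 10.
By inclusion–exclusion the count is 165 − 123 + 10 = 52.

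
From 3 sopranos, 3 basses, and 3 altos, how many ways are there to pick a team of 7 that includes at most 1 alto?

3

Split by how many altos are chosen (0 through 1).
Sum: C(3,0)·C(6,7) + C(3,1)·C(6,6) = 0 + 3 = 3.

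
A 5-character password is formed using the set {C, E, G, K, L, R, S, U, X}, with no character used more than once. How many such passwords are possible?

This is a permutation of 5 out of 9: P(9,5) = 9!/4!.
9 × 8 × 7 × 6 × 5 = 15120.

15120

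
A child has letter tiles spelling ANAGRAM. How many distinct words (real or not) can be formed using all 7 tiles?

ANAGRAM has 7 letters with A appearing 3 times.
Dividing 7! = 5040 by 3! = 6 for the repeated letters gives 840.

840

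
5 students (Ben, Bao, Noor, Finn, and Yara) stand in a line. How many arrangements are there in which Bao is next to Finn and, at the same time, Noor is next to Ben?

24

Treat {Bao,Finn} as one block (2 orders) and {Noor,Ben} as another (2 orders).
That leaves 3 units to arrange: 2 × 2 × 3! = 4 × 6 = 24.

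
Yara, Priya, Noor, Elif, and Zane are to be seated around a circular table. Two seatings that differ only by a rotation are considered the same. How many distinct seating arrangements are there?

Around a circle, 5 distinct people have 5!/5 = (4)! = 24 rotationally distinct seatings.

24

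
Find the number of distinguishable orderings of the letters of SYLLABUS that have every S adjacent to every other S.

2520

Treat the 2 copies of S as a single block. The multiset to arrange is then {SS, A, B, L, L, U, Y}, 7 items in all.
That gives (7)!/(2!) = 2520 arrangements.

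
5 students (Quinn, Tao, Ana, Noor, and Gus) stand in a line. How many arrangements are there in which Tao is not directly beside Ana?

Of the 5! = 120 arrangements, those with Tao and Ana adjacent number 2 × 4! = 48 (treat the pair as a block with 2 internal orders).
So 120 − 48 = 72 arrangements keep them apart.

72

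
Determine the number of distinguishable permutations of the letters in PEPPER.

The 6 letters of PEPPER have repeats: E appearing twice and P appearing 3 times.
So there are 6! / (3!·2!) = 60 distinguishable arrangements.

60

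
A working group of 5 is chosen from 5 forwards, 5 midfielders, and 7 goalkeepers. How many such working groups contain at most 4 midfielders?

6187

Split by how many midfielders are chosen (0 through 4).
Sum: C(5,0)·C(12,5) + C(5,1)·C(12,4) + C(5,2)·C(12,3) + C(5,3)·C(12,2) + C(5,4)·C(12,1) = 792 + 2475 + 2200 + 660 + 60 = 6187.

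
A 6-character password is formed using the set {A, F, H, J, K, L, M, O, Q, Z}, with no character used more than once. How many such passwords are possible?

151200

With no repetition, fill the 6 characters in order: 10 choices, then 9, down to 5.
That product is 10 × 9 × 8 × 7 × 6 × 5 = 151200.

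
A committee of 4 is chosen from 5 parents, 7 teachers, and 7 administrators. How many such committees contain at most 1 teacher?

2035

Split by how many teachers are chosen (0 through 1).
Sum: C(7,0)·C(12,4) + C(7,1)·C(12,3) = 495 + 1540 = 2035.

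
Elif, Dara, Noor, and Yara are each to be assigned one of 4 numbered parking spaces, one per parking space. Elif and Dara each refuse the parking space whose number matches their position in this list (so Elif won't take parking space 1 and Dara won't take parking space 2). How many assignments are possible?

Let Aᵢ (for i ∈ {1, 2}) be the placements that put person i in their forbidden parking space. Any j of these fix j positions, leaving (4−j)! ways to fill the rest, and there are C(2,j) ways to pick which j.
By inclusion–exclusion, the number of valid placements is Σ_{j=0}^{2} (−1)^j C(2,j)·(4−j)!.
Computing: 24 − 12 + 2 = 14.

14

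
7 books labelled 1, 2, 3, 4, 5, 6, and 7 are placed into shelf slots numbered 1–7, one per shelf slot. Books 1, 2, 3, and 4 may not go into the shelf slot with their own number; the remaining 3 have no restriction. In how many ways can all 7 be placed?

2790

Let Aᵢ (for 1 ≤ i ≤ 4) be the placements that put book i in its forbidden shelf slot. Any j of these fix j positions, leaving (7−j)! ways to fill the rest, and there are C(4,j) ways to pick which j.
By inclusion–exclusion, the number of valid placements is Σ_{j=0}^{4} (−1)^j C(4,j)·(7−j)!.
Computing: 5040 − 2880 + 720 − 96 + 6 = 2790.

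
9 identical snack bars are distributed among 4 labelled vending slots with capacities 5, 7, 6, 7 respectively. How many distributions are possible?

Ignoring the caps, the number of non-negative solutions to x_1+…+x_4 = 9 is C(12,3) = 220.
Subtract solutions that violate a single cap (substitute x_i' = x_i − (cap_i+1)): x_1 ≥ 6 gives C(6,3) = 20; x_2 ≥ 8 gives C(4,3) = 4; x_3 ≥ 7 gives C(5,3) = 10; x_4 ≥ 8 gives C(4,3) = 4. Together 38.
No two caps can be exceeded simultaneously, so the pair terms are all 0.
By inclusion–exclusion the count is 220 − 38 + 0 = 182.

182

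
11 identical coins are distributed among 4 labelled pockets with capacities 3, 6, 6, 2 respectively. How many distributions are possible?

By stars and bars, unrestricted non-negative solutions to x_1+…+x_4 = 11 number C(11+3,3) = 364.
Subtract solutions that violate a single cap (substitute x_i' = x_i − (cap_i+1)): x_1 ≥ 4 gives C(10,3) = 120; x_2 ≥ 7 gives C(7,3) = 35; x_3 ≥ 7 gives C(7,3) = 35; x_4 ≥ 3 gives C(11,3) = 165. Together 355.
Add back pairs where two caps are both exceeded: 1 + 1 + 35 + 0 + 4 + 4 = 45.
By inclusion–exclusion the count is 364 − 355 + 45 = 54.

54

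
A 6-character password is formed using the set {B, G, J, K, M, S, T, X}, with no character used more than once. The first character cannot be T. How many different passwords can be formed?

17640

The first character has 8−1 = 7 choices (anything except T).
The remaining 5 characters are filled from the other 7 symbols without repetition: 7 × 6 × 5 × 4 × 3 = 2520.
Total: 7 × 2520 = 17640.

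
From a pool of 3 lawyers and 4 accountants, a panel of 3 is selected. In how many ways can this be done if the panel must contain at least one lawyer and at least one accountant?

Unrestricted: C(7,3) = 35 ways to pick any 3 of the 7.
Subtract selections that omit an entire group: no lawyers → C(4,3) = 4; no accountants → C(3,3) = 1.
Both groups omitted at once is impossible, so 35 − 5 = 30.

30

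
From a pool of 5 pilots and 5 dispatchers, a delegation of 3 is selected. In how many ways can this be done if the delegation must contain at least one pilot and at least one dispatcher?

100

Unrestricted: C(10,3) = 120 ways to pick any 3 of the 10.
Subtract selections that omit an entire group: no pilots → C(5,3) = 10; no dispatchers → C(5,3) = 10.
Both groups omitted at once is impossible, so 120 − 20 = 100.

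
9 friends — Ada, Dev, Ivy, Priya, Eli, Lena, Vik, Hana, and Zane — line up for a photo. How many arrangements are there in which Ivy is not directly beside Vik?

282240

Of the 9! = 362880 arrangements, those with Ivy and Vik adjacent number 2 × 8! = 80640 (treat the pair as a block with 2 internal orders).
So 362880 − 80640 = 282240 arrangements keep them apart.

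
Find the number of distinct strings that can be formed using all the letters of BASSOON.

Letter multiplicities in BASSOON: A×1, B×1, N×1, O×2, S×2.
Dividing 7! = 5040 by 2!·2! = 4 for the repeated letters gives 1260.

1260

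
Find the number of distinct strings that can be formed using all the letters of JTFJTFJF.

Letter multiplicities in JTFJTFJF: F×3, J×3, T×2.
Dividing 8! = 40320 by 3!·3!·2! = 72 for the repeated letters gives 560.

560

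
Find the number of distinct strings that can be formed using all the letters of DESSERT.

1260

DESSERT has 7 letters with E appearing twice and S appearing twice.
The number of distinct arrangements is 7!/(2!·2!) = 5040/4 = 1260.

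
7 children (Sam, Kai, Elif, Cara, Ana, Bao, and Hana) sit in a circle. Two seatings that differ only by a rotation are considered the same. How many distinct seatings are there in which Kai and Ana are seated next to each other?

240

Treat {Kai, Ana} as one unit (2 internal orders) and seat the resulting 6 units around the table: (5)! circular arrangements.
So 2 × (5)! = 2 × 120 = 240.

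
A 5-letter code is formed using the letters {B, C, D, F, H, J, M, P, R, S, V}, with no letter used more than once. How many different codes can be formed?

55440

With no repetition, fill the 5 letters in order: 11 choices, then 10, down to 7.
That product is 11 × 10 × 9 × 8 × 7 = 55440.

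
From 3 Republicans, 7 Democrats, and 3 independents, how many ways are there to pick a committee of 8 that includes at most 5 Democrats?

1176

Split by how many Democrats are chosen (0 through 5).
Sum: C(7,0)·C(6,8) + C(7,1)·C(6,7) + C(7,2)·C(6,6) + C(7,3)·C(6,5) + C(7,4)·C(6,4) + C(7,5)·C(6,3) = 0 + 0 + 21 + 210 + 525 + 420 = 1176.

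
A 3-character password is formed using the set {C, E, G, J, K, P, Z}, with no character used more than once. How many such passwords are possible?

Choose and order 3 of the 7 symbols: the first character has 7 options, the next 6, then 5.
7 × 6 × 5 = 210.

210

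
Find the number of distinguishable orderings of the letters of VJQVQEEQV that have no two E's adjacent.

Total arrangements of VJQVQEEQV: 9!/(3!·3!·2!) = 5040.
Arrangements with the E's together: treat EE as one letter, giving (8)!/(3!·3!) = 1120.
Subtracting, 5040 − 1120 = 3920 arrangements keep the E's apart.

3920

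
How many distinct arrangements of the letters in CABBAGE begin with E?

Fix E in the first position and arrange the remaining 6 letters.
Those 6 letters have A appearing twice and B appearing twice, giving (6)!/(2!·2!) = 180.

180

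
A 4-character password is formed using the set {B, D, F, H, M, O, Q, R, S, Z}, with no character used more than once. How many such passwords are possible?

This is a permutation of 4 out of 10: P(10,4) = 10!/6!.
10 × 9 × 8 × 7 = 5040.

5040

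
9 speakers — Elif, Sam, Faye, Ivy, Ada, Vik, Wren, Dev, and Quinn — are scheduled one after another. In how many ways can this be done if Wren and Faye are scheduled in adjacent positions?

80640

Place the 7 others and the Wren-Faye pair as 8 objects in a line; the pair has 2 internal arrangements.
So the count is 2·(8)! = 80640.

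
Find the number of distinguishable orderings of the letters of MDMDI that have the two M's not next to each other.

Total arrangements of MDMDI: 5!/(2!·2!) = 30.
Arrangements with the M's together: treat MM as one letter, giving (4)!/(2!) = 12.
Subtracting, 30 − 12 = 18 arrangements keep the M's apart.

18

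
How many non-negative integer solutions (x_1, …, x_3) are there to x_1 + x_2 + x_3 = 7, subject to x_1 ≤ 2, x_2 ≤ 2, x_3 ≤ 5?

Without the upper bounds there are C(9,2) = 36 ways to split 7 among 3 variables.
Subtract solutions that violate a single cap (substitute x_i' = x_i − (cap_i+1)): x_1 ≥ 3 gives C(6,2) = 15; x_2 ≥ 3 gives C(6,2) = 15; x_3 ≥ 6 gives C(3,2) = 3. Together 33.
Add back pairs where two caps are both exceeded: 3 + 0 + 0 = 3.
By inclusion–exclusion the count is 36 − 33 + 3 = 6.

6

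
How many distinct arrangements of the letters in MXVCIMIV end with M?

Fix M in the last position and arrange the remaining 7 letters.
Those 7 letters have I appearing twice and V appearing twice, giving (7)!/(2!·2!) = 1260.

1260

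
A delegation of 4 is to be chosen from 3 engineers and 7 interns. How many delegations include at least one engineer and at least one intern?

175

Total 4-person selections from all 10: C(10,4) = 210.
Selections missing a whole group: no engineers → C(7,4) = 35; no interns → C(3,4) = 0.
Both groups omitted at once is impossible, so 210 − 35 = 175.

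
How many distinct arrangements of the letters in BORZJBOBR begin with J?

With the first slot taken by J, it remains to arrange the other 8 letters (BORZBOBR).
Those 8 letters have B appearing 3 times, O appearing twice, and R appearing twice, giving (8)!/(3!·2!·2!) = 1680.

1680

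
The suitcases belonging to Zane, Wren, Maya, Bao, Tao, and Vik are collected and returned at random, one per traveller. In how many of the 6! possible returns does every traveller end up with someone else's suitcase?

This is the derangement count D_6: permutations of 6 items with no fixed point.
By inclusion–exclusion this is Σ_{j=0}^{6} (−1)^j C(6,j)·(6−j)!.
Computing: 720 − 720 + 360 − 120 + 30 − 6 + 1 = 265.

265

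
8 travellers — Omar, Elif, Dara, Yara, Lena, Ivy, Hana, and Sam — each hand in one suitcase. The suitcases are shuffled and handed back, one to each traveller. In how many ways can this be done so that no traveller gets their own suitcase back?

This is the derangement count D_8: permutations of 8 items with no fixed point.
By inclusion–exclusion this is Σ_{j=0}^{8} (−1)^j C(8,j)·(8−j)!.
Computing: 40320 − 40320 + 20160 − 6720 + 1680 − 336 + 56 − 8 + 1 = 14833.

14833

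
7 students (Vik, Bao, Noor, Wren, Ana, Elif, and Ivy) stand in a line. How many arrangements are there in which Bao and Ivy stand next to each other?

1440

Treat {Bao, Ivy} as a single unit. There are 6 units to order, and the pair itself can be ordered 2 ways.
That gives 2 × 6! = 2 × 720 = 1440.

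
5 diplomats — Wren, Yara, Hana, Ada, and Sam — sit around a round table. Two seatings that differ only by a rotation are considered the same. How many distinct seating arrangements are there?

Fix one person's seat to break rotational symmetry; the remaining 4 people can be arranged in (4)! = 24 ways.

24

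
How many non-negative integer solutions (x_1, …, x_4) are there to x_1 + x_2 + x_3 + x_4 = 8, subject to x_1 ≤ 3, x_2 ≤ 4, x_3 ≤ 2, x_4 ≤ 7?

Without the upper bounds there are C(11,3) = 165 ways to split 8 among 4 variables.
Subtract solutions that violate a single cap (substitute x_i' = x_i − (cap_i+1)): x_1 ≥ 4 gives C(7,3) = 35; x_2 ≥ 5 gives C(6,3) = 20; x_3 ≥ 3 gives C(8,3) = 56; x_4 ≥ 8 gives C(3,3) = 1. Together 112.
Add back pairs where two caps are both exceeded: 0 + 4 + 0 + 1 + 0 + 0 = 5.
By inclusion–exclusion the count is 165 − 112 + 5 = 58.

58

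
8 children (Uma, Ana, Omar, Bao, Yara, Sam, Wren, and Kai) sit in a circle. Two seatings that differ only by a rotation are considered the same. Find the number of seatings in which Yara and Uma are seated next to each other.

1440

Glue Yara and Uma into a block (2 internal orders). Seating 7 units around a circle gives (6)! arrangements.
So 2 × (6)! = 2 × 720 = 1440.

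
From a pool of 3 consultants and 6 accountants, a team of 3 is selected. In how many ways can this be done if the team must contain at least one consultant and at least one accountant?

Unrestricted: C(9,3) = 84 ways to pick any 3 of the 9.
Subtract selections that omit an entire group: no consultants → C(6,3) = 20; no accountants → C(3,3) = 1.
Both groups omitted at once is impossible, so 84 − 21 = 63.

63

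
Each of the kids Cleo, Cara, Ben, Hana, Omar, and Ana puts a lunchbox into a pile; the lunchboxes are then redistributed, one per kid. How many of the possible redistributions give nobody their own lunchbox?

Count assignments avoiding every fixed point. For any j of the 6 kids fixed to their own lunchbox, the other 6−j can be arranged in (6−j)! ways.
By inclusion–exclusion this is Σ_{j=0}^{6} (−1)^j C(6,j)·(6−j)!.
Computing: 720 − 720 + 360 − 120 + 30 − 6 + 1 = 265.

265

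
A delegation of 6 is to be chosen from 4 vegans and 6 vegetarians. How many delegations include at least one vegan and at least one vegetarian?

209

With no constraint there are C(10,6) = 210 possible selections.
Subtract selections that omit an entire group: no vegans → C(6,6) = 1; no vegetarians → C(4,6) = 0.
Both groups omitted at once is impossible, so 210 − 1 = 209.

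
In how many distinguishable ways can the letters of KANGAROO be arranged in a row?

10080

KANGAROO has 8 letters with A appearing twice and O appearing twice.
Dividing 8! = 40320 by 2!·2! = 4 for the repeated letters gives 10080.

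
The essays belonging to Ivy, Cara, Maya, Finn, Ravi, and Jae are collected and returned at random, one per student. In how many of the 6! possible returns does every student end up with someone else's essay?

265

Count assignments avoiding every fixed point. For any j of the 6 students fixed to their own essay, the other 6−j can be arranged in (6−j)! ways.
By inclusion–exclusion this is Σ_{j=0}^{6} (−1)^j C(6,j)·(6−j)!.
Computing: 720 − 720 + 360 − 120 + 30 − 6 + 1 = 265.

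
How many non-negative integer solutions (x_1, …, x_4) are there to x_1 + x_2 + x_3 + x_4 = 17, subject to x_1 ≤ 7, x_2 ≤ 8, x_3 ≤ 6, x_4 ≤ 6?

Without the upper bounds there are C(20,3) = 1140 ways to split 17 among 4 variables.
Subtract solutions that violate a single cap (substitute x_i' = x_i − (cap_i+1)): x_1 ≥ 8 gives C(12,3) = 220; x_2 ≥ 9 gives C(11,3) = 165; x_3 ≥ 7 gives C(13,3) = 286; x_4 ≥ 7 gives C(13,3) = 286. Together 957.
Add back pairs where two caps are both exceeded: 1 + 10 + 10 + 4 + 4 + 20 = 49.
By inclusion–exclusion the count is 1140 − 957 + 49 = 232.

232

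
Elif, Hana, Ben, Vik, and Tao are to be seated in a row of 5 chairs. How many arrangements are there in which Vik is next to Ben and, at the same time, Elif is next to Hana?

24

Treat {Vik,Ben} as one block (2 orders) and {Elif,Hana} as another (2 orders).
That leaves 3 units to arrange: 2 × 2 × 3! = 4 × 6 = 24.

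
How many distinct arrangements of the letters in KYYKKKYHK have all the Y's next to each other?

Treat the 3 copies of Y as a single block. The multiset to arrange is then {YYY, H, K, K, K, K, K}, 7 items in all.
That gives (7)!/(5!) = 42 arrangements.

42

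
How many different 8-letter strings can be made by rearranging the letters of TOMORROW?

3360

The 8 letters of TOMORROW have repeats: O appearing 3 times and R appearing twice.
So there are 8! / (3!·2!) = 3360 distinguishable arrangements.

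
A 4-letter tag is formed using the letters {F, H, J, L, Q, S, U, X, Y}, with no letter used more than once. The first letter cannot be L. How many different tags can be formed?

The first letter has 9−1 = 8 choices (anything except L).
The remaining 3 letters are filled from the other 8 symbols without repetition: 8 × 7 × 6 = 336.
Total: 8 × 336 = 2688.

2688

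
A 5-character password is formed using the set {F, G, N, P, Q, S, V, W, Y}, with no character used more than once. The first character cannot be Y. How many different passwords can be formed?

13440

The first character has 9−1 = 8 choices (anything except Y).
The remaining 4 characters are filled from the other 8 symbols without repetition: 8 × 7 × 6 × 5 = 1680.
Total: 8 × 1680 = 13440.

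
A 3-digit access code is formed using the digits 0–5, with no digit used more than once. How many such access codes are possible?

120

Choose and order 3 of the 6 symbols: the first digit has 6 options, the next 5, then 4.
6 × 5 × 4 = 120.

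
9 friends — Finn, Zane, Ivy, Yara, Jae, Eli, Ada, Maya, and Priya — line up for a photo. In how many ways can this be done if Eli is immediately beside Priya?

Place the 7 others and the Eli-Priya pair as 8 objects in a line; the pair has 2 internal arrangements.
That gives 2 × 8! = 2 × 40320 = 80640.

80640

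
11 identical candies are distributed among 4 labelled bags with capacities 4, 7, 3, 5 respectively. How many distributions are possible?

99

Without the upper bounds there are C(14,3) = 364 ways to split 11 among 4 bags.
Subtract solutions that violate a single cap (substitute x_i' = x_i − (cap_i+1)): x_1 ≥ 5 gives C(9,3) = 84; x_2 ≥ 8 gives C(6,3) = 20; x_3 ≥ 4 gives C(10,3) = 120; x_4 ≥ 6 gives C(8,3) = 56. Together 280.
Add back pairs where two caps are both exceeded: 0 + 10 + 1 + 0 + 0 + 4 = 15.
By inclusion–exclusion the count is 364 − 280 + 15 = 99.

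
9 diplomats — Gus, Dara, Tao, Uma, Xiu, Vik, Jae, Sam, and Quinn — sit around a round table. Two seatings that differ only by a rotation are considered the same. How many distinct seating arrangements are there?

40320

Around a circle, 9 distinct people have 9!/9 = (8)! = 40320 rotationally distinct seatings.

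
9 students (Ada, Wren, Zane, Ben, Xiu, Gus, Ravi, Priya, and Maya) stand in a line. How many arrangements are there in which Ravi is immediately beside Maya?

80640

Treat {Ravi, Maya} as a single unit. There are 8 units to order, and the pair itself can be ordered 2 ways.
That gives 2 × 8! = 2 × 40320 = 80640.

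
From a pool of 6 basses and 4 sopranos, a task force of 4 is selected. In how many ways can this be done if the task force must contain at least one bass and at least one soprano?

With no constraint there are C(10,4) = 210 possible selections.
Selections missing a whole group: no basses → C(4,4) = 1; no sopranos → C(6,4) = 15.
Both groups omitted at once is impossible, so 210 − 16 = 194.

194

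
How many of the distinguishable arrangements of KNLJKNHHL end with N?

5040

With the last slot taken by N, it remains to arrange the other 8 letters (KLJKNHHL).
Those 8 letters have H appearing twice, K appearing twice, and L appearing twice, giving (8)!/(2!·2!·2!) = 5040.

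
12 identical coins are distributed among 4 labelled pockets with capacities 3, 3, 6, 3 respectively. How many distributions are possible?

Ignoring the caps, the number of non-negative solutions to x_1+…+x_4 = 12 is C(15,3) = 455.
Subtract solutions that violate a single cap (substitute x_i' = x_i − (cap_i+1)): x_1 ≥ 4 gives C(11,3) = 165; x_2 ≥ 4 gives C(11,3) = 165; x_3 ≥ 7 gives C(8,3) = 56; x_4 ≥ 4 gives C(11,3) = 165. Together 551.
Add back pairs where two caps are both exceeded: 35 + 4 + 35 + 4 + 35 + 4 = 117.
Subtract triples: 0 + 1 + 0 + 0 = 1.
By inclusion–exclusion the count is 455 − 551 + 117 − 1 = 20.

20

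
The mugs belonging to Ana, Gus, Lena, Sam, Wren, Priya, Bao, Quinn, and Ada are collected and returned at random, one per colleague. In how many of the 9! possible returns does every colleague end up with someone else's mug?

Count assignments avoiding every fixed point. For any j of the 9 colleagues fixed to their own mug, the other 9−j can be arranged in (9−j)! ways.
By inclusion–exclusion this is Σ_{j=0}^{9} (−1)^j C(9,j)·(9−j)!.
Computing: 362880 − 362880 + 181440 − 60480 + 15120 − 3024 + 504 − 72 + 9 − 1 = 133496.

133496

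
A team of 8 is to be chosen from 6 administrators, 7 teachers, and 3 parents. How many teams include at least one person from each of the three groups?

11529

With no constraint there are C(16,8) = 12870 possible selections.
Subtract selections that omit an entire group: no administrators → C(10,8) = 45; no teachers → C(9,8) = 9; no parents → C(13,8) = 1287.
Add back selections omitting two groups (i.e. drawn from a single group): C(6,8) + C(7,8) + C(3,8) = 0.
By inclusion–exclusion: 12870 − 1341 + 0 = 11529.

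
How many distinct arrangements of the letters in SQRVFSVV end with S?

840

Fix S in the last position and arrange the remaining 7 letters.
Those 7 letters have V appearing 3 times, giving (7)!/(3!) = 840.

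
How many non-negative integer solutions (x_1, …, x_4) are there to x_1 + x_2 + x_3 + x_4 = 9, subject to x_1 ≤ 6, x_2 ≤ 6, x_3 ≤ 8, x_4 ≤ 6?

Ignoring the caps, the number of non-negative solutions to x_1+…+x_4 = 9 is C(12,3) = 220.
Subtract solutions that violate a single cap (substitute x_i' = x_i − (cap_i+1)): x_1 ≥ 7 gives C(5,3) = 10; x_2 ≥ 7 gives C(5,3) = 10; x_3 ≥ 9 gives C(3,3) = 1; x_4 ≥ 7 gives C(5,3) = 10. Together 31.
No two caps can be exceeded simultaneously, so the pair terms are all 0.
By inclusion–exclusion the count is 220 − 31 + 0 = 189.

189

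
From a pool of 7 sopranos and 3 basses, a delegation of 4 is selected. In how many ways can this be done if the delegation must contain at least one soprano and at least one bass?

Unrestricted: C(10,4) = 210 ways to pick any 4 of the 10.
Subtract selections that omit an entire group: no sopranos → C(3,4) = 0; no basses → C(7,4) = 35.
Both groups omitted at once is impossible, so 210 − 35 = 175.

175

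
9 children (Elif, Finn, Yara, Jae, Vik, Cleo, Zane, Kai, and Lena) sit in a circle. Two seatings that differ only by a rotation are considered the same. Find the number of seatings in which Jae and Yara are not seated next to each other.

30240

All circular seatings of 9 people number (8)! = 40320.
Seatings with Jae beside Yara: treat them as a block with 2 internal orders, giving 2 × (7)! = 10080.
Subtracting, 40320 − 10080 = 30240.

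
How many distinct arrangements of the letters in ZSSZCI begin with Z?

With the first slot taken by Z, it remains to arrange the other 5 letters (SSZCI).
Those 5 letters have S appearing twice, giving (5)!/(2!) = 60.

60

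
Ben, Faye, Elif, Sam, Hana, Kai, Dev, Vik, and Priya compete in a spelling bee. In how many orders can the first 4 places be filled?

3024

There are 9 choices for 1st place, 8 for 2nd, and so on down to 6 for position 4.
That gives 9 × 8 × 7 × 6 = 3024.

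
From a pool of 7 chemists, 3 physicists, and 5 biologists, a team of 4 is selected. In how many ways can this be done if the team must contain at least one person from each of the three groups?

630

Total 4-person selections from all 15: C(15,4) = 1365.
Selections missing a whole group: no chemists → C(8,4) = 70; no physicists → C(12,4) = 495; no biologists → C(10,4) = 210.
Add back selections omitting two groups (i.e. drawn from a single group): C(7,4) + C(3,4) + C(5,4) = 40.
By inclusion–exclusion: 1365 − 775 + 40 = 630.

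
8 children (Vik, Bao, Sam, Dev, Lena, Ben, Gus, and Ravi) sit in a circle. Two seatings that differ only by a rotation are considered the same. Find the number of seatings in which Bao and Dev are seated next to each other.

Glue Bao and Dev into a block (2 internal orders). Seating 7 units around a circle gives (6)! arrangements.
So 2 × (6)! = 2 × 720 = 1440.

1440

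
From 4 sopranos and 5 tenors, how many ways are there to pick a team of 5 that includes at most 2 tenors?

Split by how many tenors are chosen (0 through 2).
Sum: C(5,0)·C(4,5) + C(5,1)·C(4,4) + C(5,2)·C(4,3) = 0 + 5 + 40 = 45.

45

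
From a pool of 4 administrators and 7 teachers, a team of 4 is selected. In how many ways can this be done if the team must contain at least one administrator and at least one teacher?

294

With no constraint there are C(11,4) = 330 possible selections.
Selections missing a whole group: no administrators → C(7,4) = 35; no teachers → C(4,4) = 1.
Both groups omitted at once is impossible, so 330 − 36 = 294.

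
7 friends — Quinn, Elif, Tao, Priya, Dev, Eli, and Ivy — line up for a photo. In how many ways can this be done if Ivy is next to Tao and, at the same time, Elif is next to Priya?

480

Treat {Ivy,Tao} as one block (2 orders) and {Elif,Priya} as another (2 orders).
That leaves 5 units to arrange: 2 × 2 × 5! = 4 × 120 = 480.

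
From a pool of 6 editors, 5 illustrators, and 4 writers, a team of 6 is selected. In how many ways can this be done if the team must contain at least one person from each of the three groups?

4250

Unrestricted: C(15,6) = 5005 ways to pick any 6 of the 15.
Subtract selections that omit an entire group: no editors → C(9,6) = 84; no illustrators → C(10,6) = 210; no writers → C(11,6) = 462.
Add back selections omitting two groups (i.e. drawn from a single group): C(6,6) + C(5,6) + C(4,6) = 1.
By inclusion–exclusion: 5005 − 756 + 1 = 4250.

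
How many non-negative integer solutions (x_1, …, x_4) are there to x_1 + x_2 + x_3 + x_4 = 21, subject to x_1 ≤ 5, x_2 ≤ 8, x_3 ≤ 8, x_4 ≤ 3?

Ignoring the caps, the number of non-negative solutions to x_1+…+x_4 = 21 is C(24,3) = 2024.
Subtract solutions that violate a single cap (substitute x_i' = x_i − (cap_i+1)): x_1 ≥ 6 gives C(18,3) = 816; x_2 ≥ 9 gives C(15,3) = 455; x_3 ≥ 9 gives C(15,3) = 455; x_4 ≥ 4 gives C(20,3) = 1140. Together 2866.
Add back pairs where two caps are both exceeded: 84 + 84 + 364 + 20 + 165 + 165 = 882.
Subtract triples: 0 + 10 + 10 + 0 = 20.
By inclusion–exclusion the count is 2024 − 2866 + 882 − 20 = 20.

20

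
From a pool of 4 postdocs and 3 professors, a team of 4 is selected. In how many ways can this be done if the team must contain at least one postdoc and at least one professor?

Unrestricted: C(7,4) = 35 ways to pick any 4 of the 7.
Subtract selections that omit an entire group: no postdocs → C(3,4) = 0; no professors → C(4,4) = 1.
Both groups omitted at once is impossible, so 35 − 1 = 34.

34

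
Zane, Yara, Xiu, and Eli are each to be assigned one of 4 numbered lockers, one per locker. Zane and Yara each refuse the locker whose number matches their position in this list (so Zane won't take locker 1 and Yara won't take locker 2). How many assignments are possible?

14

Let Aᵢ (for i ∈ {1, 2}) be the placements that put person i in their forbidden locker. Any j of these fix j positions, leaving (4−j)! ways to fill the rest, and there are C(2,j) ways to pick which j.
By inclusion–exclusion, the number of valid placements is Σ_{j=0}^{2} (−1)^j C(2,j)·(4−j)!.
Computing: 24 − 12 + 2 = 14.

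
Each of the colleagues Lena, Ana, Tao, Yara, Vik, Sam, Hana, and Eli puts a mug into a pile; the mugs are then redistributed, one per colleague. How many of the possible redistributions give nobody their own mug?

This is the derangement count D_8: permutations of 8 items with no fixed point.
By inclusion–exclusion this is Σ_{j=0}^{8} (−1)^j C(8,j)·(8−j)!.
Computing: 40320 − 40320 + 20160 − 6720 + 1680 − 336 + 56 − 8 + 1 = 14833.

14833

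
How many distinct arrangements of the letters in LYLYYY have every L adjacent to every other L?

5

Treat the 2 copies of L as a single block. The multiset to arrange is then {LL, Y, Y, Y, Y}, 5 items in all.
That gives (5)!/(4!) = 5 arrangements.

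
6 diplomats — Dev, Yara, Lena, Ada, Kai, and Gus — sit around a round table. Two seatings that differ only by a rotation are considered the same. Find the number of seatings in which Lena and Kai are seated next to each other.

Glue Lena and Kai into a block (2 internal orders). Seating 5 units around a circle gives (4)! arrangements.
So 2 × (4)! = 2 × 24 = 48.

48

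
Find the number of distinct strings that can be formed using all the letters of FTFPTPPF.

560

The 8 letters of FTFPTPPF have repeats: F appearing 3 times, P appearing 3 times, and T appearing twice.
The number of distinct arrangements is 8!/(3!·3!·2!) = 40320/72 = 560.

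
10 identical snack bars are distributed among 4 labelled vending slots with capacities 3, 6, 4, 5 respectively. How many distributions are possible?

96

Without the upper bounds there are C(13,3) = 286 ways to split 10 among 4 vending slots.
Subtract solutions that violate a single cap (substitute x_i' = x_i − (cap_i+1)): x_1 ≥ 4 gives C(9,3) = 84; x_2 ≥ 7 gives C(6,3) = 20; x_3 ≥ 5 gives C(8,3) = 56; x_4 ≥ 6 gives C(7,3) = 35. Together 195.
Add back pairs where two caps are both exceeded: 0 + 4 + 1 + 0 + 0 + 0 = 5.
By inclusion–exclusion the count is 286 − 195 + 5 = 96.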